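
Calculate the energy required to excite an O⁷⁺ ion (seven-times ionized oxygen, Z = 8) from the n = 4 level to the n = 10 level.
45.7152 eV

The energy levels of a hydrogen-like atom are E_n = -13.6057 Z² eV / n².

Energy at n = 4: E_4 = -13.6057 × 8² / 4² = -54.4228000 eV
Energy at n = 10: E_10 = -13.6057 × 8² / 10² = -8.7076480 eV

The excitation energy is the difference:
ΔE = E_10 - E_4
ΔE = -8.7076480 - (-54.4228000)
ΔE = 45.7152 eV

Since this is positive, energy must be absorbed (photon absorption).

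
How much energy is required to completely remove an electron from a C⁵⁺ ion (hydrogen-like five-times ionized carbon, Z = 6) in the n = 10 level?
4.898 eV

The ionization energy is the energy needed to remove the electron completely (n → ∞).

For a hydrogen-like ion with Z = 6, E_n = -13.6057 Z² / n² eV.

At n = 10: E_10 = -13.6057 × 6² / 10² = -4.898052 eV
At n = ∞: E_∞ = 0 eV

Ionization energy = E_∞ - E_10 = 0 - (-4.898052) = 4.898052 eV
Ionization energy ≈ 4.898 eV

This is also called the binding energy of the electron in state n = 10.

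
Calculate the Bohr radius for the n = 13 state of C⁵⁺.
1.490516 nm (or 14.905158 Å)

The Bohr radius formula is:
r_n = n² a₀ / Z

where a₀ = 0.052917721 nm is the Bohr radius.

For C⁵⁺ (Z = 6) at n = 13:
r_13 = 13² × 0.052917721 nm / 6
r_13 = 169 × 0.052917721 nm / 6
r_13 = 8.9430948 nm / 6
r_13 = 1.490516 nm

The electron orbits at approximately 1.490516 nm from the nucleus.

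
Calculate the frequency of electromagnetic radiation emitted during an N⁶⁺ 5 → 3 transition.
1.146e+16 Hz

First, find the transition energy:
E_5 = -13.6057 × 7² / 5² = -26.66717200 eV
E_3 = -13.6057 × 7² / 3² = -74.07547778 eV
|ΔE| = |E_3 - E_5| = 47.40830578 eV

Convert to Joules: E = 47.40830578 eV × (1.602177 × 10⁻¹⁹ J/eV) = 7.59565e-18 J

Using E = hf:
f = E/h = 7.59565e-18 J / (6.62607 × 10⁻³⁴ J·s)
f = 1.146e+16 Hz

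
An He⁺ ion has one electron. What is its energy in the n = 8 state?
-0.850356 eV

For hydrogen-like ions, the energy levels scale with Z²:
E_n = -13.6057 Z² / n² eV

For He⁺ (Z = 2) at n = 8:
E_8 = -13.6057 × 2² / 8²
E_8 = -13.6057 × 4 / 64
E_8 = -54.4228 / 64
E_8 = -0.850356 eV

The energy is 4 times more negative than hydrogen at the same n due to the stronger nuclear charge.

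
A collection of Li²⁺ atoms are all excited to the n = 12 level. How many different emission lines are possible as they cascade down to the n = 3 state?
45

The electron can occupy levels n = 3, 4, ..., 12 during de-excitation — that is m = 12 - 3 + 1 = 10 distinct levels.

The number of distinct spectral lines equals the number of ways to choose 2 of these m levels (each pair gives one possible emission transition):

Number of lines = m(m-1)/2 = 10×9/2 = 45

These correspond to all possible transitions between the 10 levels:
12 → 11, 12 → 10, 12 → 9, 12 → 8, 12 → 7, 12 → 6, 12 → 5, 12 → 4...

Each transition produces a photon with a unique energy (and thus wavelength). This count does not depend on Z.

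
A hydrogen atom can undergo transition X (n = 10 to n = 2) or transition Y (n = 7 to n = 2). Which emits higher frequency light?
10 → 2

Calculate the energy for each transition:

Transition 10 → 2:
ΔE₁ = |E_2 - E_10| = |-13.6057/2² - (-13.6057/10²)|
ΔE₁ = |-3.4014250000 - (-0.1360570000)| = 3.2653680 eV

Transition 7 → 2:
ΔE₂ = |E_2 - E_7| = |-13.6057/2² - (-13.6057/7²)|
ΔE₂ = |-3.4014250000 - (-0.2776673469)| = 3.1237577 eV

Since 3.2653680 eV > 3.1237577 eV, the transition 10 → 2 emits the more energetic photon.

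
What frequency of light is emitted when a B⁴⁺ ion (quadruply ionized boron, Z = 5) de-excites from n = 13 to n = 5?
2.80318e+15 Hz

First, find the transition energy:
E_13 = -13.6057 × 5² / 13² = -2.0126775 eV
E_5 = -13.6057 × 5² / 5² = -13.6057000 eV
|ΔE| = |E_5 - E_13| = 11.5930225 eV

Convert to Joules: E = 11.5930225 eV × (1.602177 × 10⁻¹⁹ J/eV) = 1.8574074e-18 J

Using E = hf:
f = E/h = 1.8574074e-18 J / (6.62607 × 10⁻³⁴ J·s)
f = 2.80318e+15 Hz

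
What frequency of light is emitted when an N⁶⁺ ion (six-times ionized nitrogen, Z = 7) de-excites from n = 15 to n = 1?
1.605e+17 Hz

First, find the transition energy:
E_15 = -13.6057 × 7² / 15² = -2.9630 eV
E_1 = -13.6057 × 7² / 1² = -666.6793 eV
|ΔE| = |E_1 - E_15| = 663.7163 eV

Convert to Joules: E = 663.7163 eV × (1.602177 × 10⁻¹⁹ J/eV) = 1.06339e-16 J

Using E = hf:
f = E/h = 1.06339e-16 J / (6.62607 × 10⁻³⁴ J·s)
f = 1.605e+17 Hz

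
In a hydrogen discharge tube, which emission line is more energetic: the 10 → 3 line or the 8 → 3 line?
10 → 3

Calculate the energy for each transition:

Transition 10 → 3:
ΔE₁ = |E_3 - E_10| = |-13.6057/3² - (-13.6057/10²)|
ΔE₁ = |-1.51174444 - (-0.13605700)| = 1.37569 eV

Transition 8 → 3:
ΔE₂ = |E_3 - E_8| = |-13.6057/3² - (-13.6057/8²)|
ΔE₂ = |-1.51174444 - (-0.21258906)| = 1.29916 eV

Since 1.37569 eV > 1.29916 eV, the transition 10 → 3 emits the more energetic photon.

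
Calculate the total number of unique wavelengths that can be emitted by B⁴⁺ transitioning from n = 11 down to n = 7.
10

The electron can occupy levels n = 7, 8, ..., 11 during de-excitation — that is m = 11 - 7 + 1 = 5 distinct levels.

The number of distinct spectral lines equals the number of ways to choose 2 of these m levels (each pair gives one possible emission transition):

Number of lines = m(m-1)/2 = 5×4/2 = 10

These correspond to all possible transitions between the 5 levels:
11 → 10, 11 → 9, 11 → 8, 11 → 7, 10 → 9, 10 → 8, 10 → 7, 9 → 8...

Each transition produces a photon with a unique energy (and thus wavelength). This count does not depend on Z.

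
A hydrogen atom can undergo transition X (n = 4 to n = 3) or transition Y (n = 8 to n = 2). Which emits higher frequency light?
8 → 2

Calculate the energy for each transition:

Transition 4 → 3:
ΔE₁ = |E_3 - E_4| = |-13.6057/3² - (-13.6057/4²)|
ΔE₁ = |-1.511744444 - (-0.850356250)| = 0.661388 eV

Transition 8 → 2:
ΔE₂ = |E_2 - E_8| = |-13.6057/2² - (-13.6057/8²)|
ΔE₂ = |-3.401425000 - (-0.212589063)| = 3.188836 eV

Since 3.188836 eV > 0.661388 eV, the transition 8 → 2 emits the more energetic photon.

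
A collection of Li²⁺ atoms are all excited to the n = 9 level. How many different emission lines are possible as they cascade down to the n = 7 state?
3

The electron can occupy levels n = 7, 8, ..., 9 during de-excitation — that is m = 9 - 7 + 1 = 3 distinct levels.

The number of distinct spectral lines equals the number of ways to choose 2 of these m levels (each pair gives one possible emission transition):

Number of lines = m(m-1)/2 = 3×2/2 = 3

These correspond to all possible transitions between the 3 levels:
9 → 8, 9 → 7, 8 → 7

Each transition produces a photon with a unique energy (and thus wavelength). This count does not depend on Z.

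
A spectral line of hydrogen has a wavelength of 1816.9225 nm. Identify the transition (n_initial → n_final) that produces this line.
n = 9 → n = 4

First, find the photon energy from the wavelength (hc = 1239.84 eV·nm):
E = hc/λ = 1239.84 eV·nm / 1816.9225 nm = 0.68238464 eV

The energy levels of hydrogen satisfy E_n = -13.6057 / n² eV, so an emission n_i → n_f releases
ΔE = 13.6057 × (1/n_f² − 1/n_i²) eV.

Setting ΔE equal to the photon energy:
1/n_f² − 1/n_i² = 0.68238464 / 13.6057 = 0.050154321

Since 1/n_i² must be positive, we need 1/n_f² > 0.050154321, i.e. n_f ≤ 4. For each allowed n_f, solve n_i = (1/n_f² − 0.050154321)^(−1/2) and check whether it is a whole number:
  n_f = 1: 1/n_i² = 1.000000000 − 0.050154321 = 0.949845679 → n_i = 1.026  (not an integer) ✗
  n_f = 2: 1/n_i² = 0.250000000 − 0.050154321 = 0.199845679 → n_i = 2.237  (not an integer) ✗
  n_f = 3: 1/n_i² = 0.111111111 − 0.050154321 = 0.060956790 → n_i = 4.050  (not an integer) ✗
  n_f = 4: 1/n_i² = 0.062500000 − 0.050154321 = 0.012345679 → n_i = 9.000  → integer, n_i = 9 ✓

Only n_f = 4 gives an integer upper level, n_i = 9.

The transition is from n = 9 to n = 4 (emission).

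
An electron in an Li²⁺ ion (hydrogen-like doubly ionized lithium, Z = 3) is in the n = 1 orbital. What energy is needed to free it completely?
122.45 eV

The ionization energy is the energy needed to remove the electron completely (n → ∞).

For a hydrogen-like ion with Z = 3, E_n = -13.6057 Z² / n² eV.

At n = 1: E_1 = -13.6057 × 3² / 1² = -122.45130 eV
At n = ∞: E_∞ = 0 eV

Ionization energy = E_∞ - E_1 = 0 - (-122.45130) = 122.45130 eV
Ionization energy ≈ 122.45 eV

This is also called the binding energy of the electron in state n = 1.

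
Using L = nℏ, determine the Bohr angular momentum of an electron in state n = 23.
2.42552e-33 J·s (or 23ℏ)

In the Bohr model, angular momentum is quantized:
L = nℏ

where ℏ = h/(2π) = 1.0545718e-34 J·s

For n = 23:
L = 23 × 1.0545718e-34 J·s
L = 2.42552e-33 J·s

This can also be written as L = 23ℏ.
The angular momentum is an integer multiple of the reduced Planck constant.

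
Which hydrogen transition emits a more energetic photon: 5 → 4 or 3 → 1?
3 → 1

Calculate the energy for each transition:

Transition 5 → 4:
ΔE₁ = |E_4 - E_5| = |-13.6057/4² - (-13.6057/5²)|
ΔE₁ = |-0.85035625 - (-0.54422800)| = 0.30613 eV

Transition 3 → 1:
ΔE₂ = |E_1 - E_3| = |-13.6057/1² - (-13.6057/3²)|
ΔE₂ = |-13.60570000 - (-1.51174444)| = 12.09396 eV

Since 12.09396 eV > 0.30613 eV, the transition 3 → 1 emits the more energetic photon.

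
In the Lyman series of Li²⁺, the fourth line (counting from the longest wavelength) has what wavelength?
10.55 nm

The lines of a series are numbered from the longest wavelength (smallest ΔE) outward; the fourth line is the transition from n = n_f + 4 to n_f.
The Lyman series has all transitions ending at n_f = 1.

For Li²⁺ (Z = 3), the fourth line (δ-line) is the jump from n = 5 to n = 1:
E_5 = -13.6057 × 3² / 5² = -4.8981 eV
E_1 = -13.6057 × 3² / 1² = -122.4513 eV
ΔE = E_5 - E_1 = 117.5532 eV

λ = hc/E = 1239.84 eV·nm / 117.5532 eV
λ = 10.55 nm

This is the δ-line of the Lyman series in Li²⁺.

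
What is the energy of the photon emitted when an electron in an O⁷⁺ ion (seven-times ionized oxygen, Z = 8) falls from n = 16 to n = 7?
14.36929 eV

The energy levels are E_n = -13.6057 Z² eV / n².

Energy at n = 16: E_16 = -13.6057 × 8² / 16² = -3.40142500 eV
Energy at n = 7: E_7 = -13.6057 × 8² / 7² = -17.77071020 eV

For emission (electron falling to lower state), the photon energy is:
E_photon = E_16 - E_7 = |-3.40142500 - (-17.77071020)|
E_photon = 14.36929 eV

This energy is carried away by the emitted photon.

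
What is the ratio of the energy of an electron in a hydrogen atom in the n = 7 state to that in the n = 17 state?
5.8980

Using E_n = -13.6057 Z² / n² eV with Z = 1:

E_7 = -13.6057 / 7² = -13.6057 / 49 = -0.2776673469 eV
E_17 = -13.6057 / 17² = -13.6057 / 289 = -0.0470785467 eV

The ratio is:
E_7/E_17 = (-0.2776673469) / (-0.0470785467)
E_7/E_17 = (-13.6057/49) / (-13.6057/289)
E_7/E_17 = 289/49
E_7/E_17 = 5.8980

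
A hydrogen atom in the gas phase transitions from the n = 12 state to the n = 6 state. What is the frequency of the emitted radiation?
6.8538e+13 Hz

First, find the transition energy:
E_12 = -13.6057 / 12² = -0.09448403 eV
E_6 = -13.6057 / 6² = -0.37793611 eV
|ΔE| = |E_6 - E_12| = 0.28345208 eV

Convert to Joules: E = 0.28345208 eV × (1.602177 × 10⁻¹⁹ J/eV) = 4.541404e-20 J

Using E = hf:
f = E/h = 4.541404e-20 J / (6.62607 × 10⁻³⁴ J·s)
f = 6.8538e+13 Hz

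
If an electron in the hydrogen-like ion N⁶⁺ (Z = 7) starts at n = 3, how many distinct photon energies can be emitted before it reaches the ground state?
3

The electron can occupy levels n = 1, 2, ..., 3 during de-excitation — that is m = 3 - 1 + 1 = 3 distinct levels.

The number of distinct spectral lines equals the number of ways to choose 2 of these m levels (each pair gives one possible emission transition):

Number of lines = m(m-1)/2 = 3×2/2 = 3

These correspond to all possible transitions between the 3 levels:
3 → 2, 3 → 1, 2 → 1

Each transition produces a photon with a unique energy (and thus wavelength). This count does not depend on Z.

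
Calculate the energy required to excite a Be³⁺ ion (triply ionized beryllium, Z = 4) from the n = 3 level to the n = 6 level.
18.141 eV

The energy levels of a hydrogen-like atom are E_n = -13.6057 Z² eV / n².

Energy at n = 3: E_3 = -13.6057 × 4² / 3² = -24.187911 eV
Energy at n = 6: E_6 = -13.6057 × 4² / 6² = -6.046978 eV

The excitation energy is the difference:
ΔE = E_6 - E_3
ΔE = -6.046978 - (-24.187911)
ΔE = 18.141 eV

Since this is positive, energy must be absorbed (photon absorption).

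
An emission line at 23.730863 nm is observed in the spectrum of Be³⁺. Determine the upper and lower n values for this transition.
n = 10 → n = 2

First, find the photon energy from the wavelength (hc = 1239.84 eV·nm):
E = hc/λ = 1239.84 eV·nm / 23.730863 nm = 52.245888 eV

The energy levels of Be³⁺ satisfy E_n = -13.6057 × 4² / n² eV, so an emission n_i → n_f releases
ΔE = 13.6057 × 4² × (1/n_f² − 1/n_i²) eV.

Setting ΔE equal to the photon energy:
1/n_f² − 1/n_i² = 52.245888 / (13.6057 × 4²) = 0.24000000

Since 1/n_i² must be positive, we need 1/n_f² > 0.24000000, i.e. n_f ≤ 2. For each allowed n_f, solve n_i = (1/n_f² − 0.24000000)^(−1/2) and check whether it is a whole number:
  n_f = 1: 1/n_i² = 1.00000000 − 0.24000000 = 0.76000000 → n_i = 1.147  (not an integer) ✗
  n_f = 2: 1/n_i² = 0.25000000 − 0.24000000 = 0.01000000 → n_i = 10.000  → integer, n_i = 10 ✓

Only n_f = 2 gives an integer upper level, n_i = 10.

The transition is from n = 10 to n = 2 (emission).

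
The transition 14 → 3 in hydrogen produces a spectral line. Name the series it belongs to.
Paschen series

The spectral series in hydrogen are named based on the final (lower) energy level:
- Lyman series: n_final = 1 (ultraviolet)
- Balmer series: n_final = 2 (visible/near-UV)
- Paschen series: n_final = 3 (infrared)
- Brackett series: n_final = 4 (infrared)
- Pfund series: n_final = 5 (far infrared)

Since this transition ends at n = 3, it belongs to the Paschen series.

For reference, this 14 → 3 line has photon energy
ΔE = 13.6057 eV × (1/3² - 1/14²) = 1.44232761 eV,
corresponding to wavelength λ = hc/ΔE = 1239.84 eV·nm / 1.44232761 eV = 859.6105 nm in the infrared region.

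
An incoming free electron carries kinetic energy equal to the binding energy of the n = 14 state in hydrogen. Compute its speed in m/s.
1.563e+05 m/s (or 0.052124% of c)

The binding energy at n = 14 for hydrogen is:
E_14 = -13.6057/14² = -0.06941684 eV
|E_14| = 0.06941684 eV

Convert to Joules:
KE = 0.06941684 eV × (1.602177 × 10⁻¹⁹ J/eV) = 1.11218e-20 J

Using KE = ½mv²:
v = √(2·KE/m_e)
v = √(2 × 1.11218e-20 J / 9.10938 × 10⁻³¹ kg)
v = 1.563e+05 m/s

This is approximately 0.052124% the speed of light.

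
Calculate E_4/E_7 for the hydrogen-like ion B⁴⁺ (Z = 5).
3.0625

Using E_n = -13.6057 Z² / n² eV with Z = 5:

E_4 = -13.6057 × 5² / 4² = -340.1425 / 16 = -21.25890625 eV
E_7 = -13.6057 × 5² / 7² = -340.1425 / 49 = -6.94168367 eV

The ratio is:
E_4/E_7 = (-21.25890625) / (-6.94168367)
E_4/E_7 = (-340.1425/16) / (-340.1425/49)
E_4/E_7 = 49/16
E_4/E_7 = 3.0625
(Note: the Z² factors cancel in the ratio.)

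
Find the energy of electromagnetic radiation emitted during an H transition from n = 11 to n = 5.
0.4318 eV

The energy levels are E_n = -13.6057 eV / n².

Energy at n = 11: E_11 = -13.6057 / 11² = -0.1124438 eV
Energy at n = 5: E_5 = -13.6057 / 5² = -0.5442280 eV

For emission (electron falling to lower state), the photon energy is:
E_photon = E_11 - E_5 = |-0.1124438 - (-0.5442280)|
E_photon = 0.4318 eV

This energy is carried away by the emitted photon.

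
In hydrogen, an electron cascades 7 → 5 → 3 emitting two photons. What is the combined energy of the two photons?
1.234077 eV

The energy levels of hydrogen are E_n = -13.6057 / n² eV.

First transition (7 → 5):
ΔE₁ = |E_5 - E_7|
ΔE₁ = |-0.544228000000 - (-0.277667346939)| = 0.266560653 eV

Second transition (5 → 3):
ΔE₂ = |E_3 - E_5|
ΔE₂ = |-1.511744444444 - (-0.544228000000)| = 0.967516444 eV

Total energy released:
E_total = ΔE₁ + ΔE₂ = 0.266560653 + 0.967516444 = 1.234077 eV

Note: This equals the direct transition 7 → 3: 1.234077 eV ✓
Energy is conserved regardless of the path taken.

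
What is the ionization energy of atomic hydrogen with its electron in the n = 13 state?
0.081 eV

The ionization energy is the energy needed to remove the electron completely (n → ∞).

For hydrogen, E_n = -13.6057 eV / n².

At n = 13: E_13 = -13.6057 / 13² = -0.080507 eV
At n = ∞: E_∞ = 0 eV

Ionization energy = E_∞ - E_13 = 0 - (-0.080507) = 0.080507 eV
Ionization energy ≈ 0.081 eV

This is also called the binding energy of the electron in state n = 13.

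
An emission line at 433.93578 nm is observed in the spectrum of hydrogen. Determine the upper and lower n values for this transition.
n = 5 → n = 2

First, find the photon energy from the wavelength (hc = 1239.84 eV·nm):
E = hc/λ = 1239.84 eV·nm / 433.93578 nm = 2.8571970 eV

The energy levels of hydrogen satisfy E_n = -13.6057 / n² eV, so an emission n_i → n_f releases
ΔE = 13.6057 × (1/n_f² − 1/n_i²) eV.

Setting ΔE equal to the photon energy:
1/n_f² − 1/n_i² = 2.8571970 / 13.6057 = 0.21000000

Since 1/n_i² must be positive, we need 1/n_f² > 0.21000000, i.e. n_f ≤ 2. For each allowed n_f, solve n_i = (1/n_f² − 0.21000000)^(−1/2) and check whether it is a whole number:
  n_f = 1: 1/n_i² = 1.00000000 − 0.21000000 = 0.79000000 → n_i = 1.125  (not an integer) ✗
  n_f = 2: 1/n_i² = 0.25000000 − 0.21000000 = 0.04000000 → n_i = 5.000  → integer, n_i = 5 ✓

Only n_f = 2 gives an integer upper level, n_i = 5.

The transition is from n = 5 to n = 2 (emission).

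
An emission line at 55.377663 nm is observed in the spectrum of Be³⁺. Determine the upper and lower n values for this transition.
n = 11 → n = 3

First, find the photon energy from the wavelength (hc = 1239.84 eV·nm):
E = hc/λ = 1239.84 eV·nm / 55.377663 nm = 22.388810 eV

The energy levels of Be³⁺ satisfy E_n = -13.6057 × 4² / n² eV, so an emission n_i → n_f releases
ΔE = 13.6057 × 4² × (1/n_f² − 1/n_i²) eV.

Setting ΔE equal to the photon energy:
1/n_f² − 1/n_i² = 22.388810 / (13.6057 × 4²) = 0.10284665

Since 1/n_i² must be positive, we need 1/n_f² > 0.10284665, i.e. n_f ≤ 3. For each allowed n_f, solve n_i = (1/n_f² − 0.10284665)^(−1/2) and check whether it is a whole number:
  n_f = 1: 1/n_i² = 1.00000000 − 0.10284665 = 0.89715335 → n_i = 1.056  (not an integer) ✗
  n_f = 2: 1/n_i² = 0.25000000 − 0.10284665 = 0.14715335 → n_i = 2.607  (not an integer) ✗
  n_f = 3: 1/n_i² = 0.11111111 − 0.10284665 = 0.00826446 → n_i = 11.000  → integer, n_i = 11 ✓

Only n_f = 3 gives an integer upper level, n_i = 11.

The transition is from n = 11 to n = 3 (emission).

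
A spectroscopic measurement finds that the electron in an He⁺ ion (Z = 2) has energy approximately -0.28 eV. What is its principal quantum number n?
n = 14

The exact energy levels follow E_n = -13.6057 Z² / n² eV with Z = 2.

The measured value (-0.28 eV) is reported to only 2 significant figures, so we must test candidate n values and see which one matches to that precision.

Candidate energies:
  n = 12:  E = -13.6057 × 2² / 12² = -0.37794 eV
  n = 13:  E = -13.6057 × 2² / 13² = -0.32203 eV
  n = 14:  E = -13.6057 × 2² / 14² = -0.27767 eV  ← matches
  n = 15:  E = -13.6057 × 2² / 15² = -0.24188 eV
  n = 16:  E = -13.6057 × 2² / 16² = -0.21259 eV

Checking against the measurement of -0.28 eV (2 sig figs), only n = 14 agrees:
E_14 = -0.27767 eV, which rounds to -0.28 eV ✓

Therefore n = 14.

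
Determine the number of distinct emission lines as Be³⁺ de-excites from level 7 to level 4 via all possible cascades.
6

The electron can occupy levels n = 4, 5, ..., 7 during de-excitation — that is m = 7 - 4 + 1 = 4 distinct levels.

The number of distinct spectral lines equals the number of ways to choose 2 of these m levels (each pair gives one possible emission transition):

Number of lines = m(m-1)/2 = 4×3/2 = 6

These correspond to all possible transitions between the 4 levels:
7 → 6, 7 → 5, 7 → 4, 6 → 5, 6 → 4, 5 → 4

Each transition produces a photon with a unique energy (and thus wavelength). This count does not depend on Z.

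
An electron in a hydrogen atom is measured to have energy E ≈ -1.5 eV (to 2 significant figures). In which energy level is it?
n = 3

The exact energy levels follow E_n = -13.6057 eV / n².

The measured value (-1.5 eV) is reported to only 2 significant figures, so we must test candidate n values and see which one matches to that precision.

Candidate energies:
  n = 1:  E = -13.6057/1² = -13.605700 eV
  n = 2:  E = -13.6057/2² = -3.401425 eV
  n = 3:  E = -13.6057/3² = -1.511744 eV  ← matches
  n = 4:  E = -13.6057/4² = -0.850356 eV
  n = 5:  E = -13.6057/5² = -0.544228 eV

Checking against the measurement of -1.5 eV (2 sig figs), only n = 3 agrees:
E_3 = -1.511744 eV, which rounds to -1.5 eV ✓

Therefore n = 3.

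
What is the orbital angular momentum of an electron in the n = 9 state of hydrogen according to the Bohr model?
9.49e-34 J·s (or 9ℏ)

In the Bohr model, angular momentum is quantized:
L = nℏ

where ℏ = h/(2π) = 1.0546e-34 J·s

For n = 9:
L = 9 × 1.0546e-34 J·s
L = 9.49e-34 J·s

This can also be written as L = 9ℏ.
The angular momentum is an integer multiple of the reduced Planck constant.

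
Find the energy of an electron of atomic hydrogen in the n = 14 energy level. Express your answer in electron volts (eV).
-0.0694 eV

The energy levels of a hydrogen-like atom are given by:
E_n = -13.6057 eV / n²

For n = 14:
E_14 = -13.6057 eV / 14²
E_14 = -13.6057 eV / 196
E_14 = -0.0694 eV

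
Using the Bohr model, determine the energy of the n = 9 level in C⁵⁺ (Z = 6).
-6.047 eV

For hydrogen-like ions, the energy levels scale with Z²:
E_n = -13.6057 Z² / n² eV

For C⁵⁺ (Z = 6) at n = 9:
E_9 = -13.6057 × 6² / 9²
E_9 = -13.6057 × 36 / 81
E_9 = -489.8052 / 81
E_9 = -6.047 eV

The energy is 36 times more negative than hydrogen at the same n due to the stronger nuclear charge.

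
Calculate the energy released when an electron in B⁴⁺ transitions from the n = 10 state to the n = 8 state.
1.91330 eV

The energy levels are E_n = -13.6057 Z² eV / n².

Energy at n = 10: E_10 = -13.6057 × 5² / 10² = -3.40142500 eV
Energy at n = 8: E_8 = -13.6057 × 5² / 8² = -5.31472656 eV

For emission (electron falling to lower state), the photon energy is:
E_photon = E_10 - E_8 = |-3.40142500 - (-5.31472656)|
E_photon = 1.91330 eV

This energy is carried away by the emitted photon.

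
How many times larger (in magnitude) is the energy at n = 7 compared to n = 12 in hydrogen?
2.939

Using E_n = -13.6057 Z² / n² eV with Z = 1:

E_7 = -13.6057 / 7² = -13.6057 / 49 = -0.277667347 eV
E_12 = -13.6057 / 12² = -13.6057 / 144 = -0.094484028 eV

The ratio is:
E_7/E_12 = (-0.277667347) / (-0.094484028)
E_7/E_12 = (-13.6057/49) / (-13.6057/144)
E_7/E_12 = 144/49
E_7/E_12 = 2.939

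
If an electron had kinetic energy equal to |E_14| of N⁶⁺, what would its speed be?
1.09e+06 m/s (or 0.36% of c)

The binding energy at n = 14 for N⁶⁺ is:
E_14 = -13.6057 × 7²/14² = -3.40143 eV
|E_14| = 3.40143 eV

Convert to Joules:
KE = 3.40143 eV × (1.602177 × 10⁻¹⁹ J/eV) = 5.4497e-19 J

Using KE = ½mv²:
v = √(2·KE/m_e)
v = √(2 × 5.4497e-19 J / 9.10938 × 10⁻³¹ kg)
v = 1.09e+06 m/s

This is approximately 0.36% the speed of light.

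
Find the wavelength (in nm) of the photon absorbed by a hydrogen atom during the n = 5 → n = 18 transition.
2468.64467 nm

First, find the transition energy using E_n = -13.6057 / n² eV:
E_5 = -13.6057 / 5² = -0.54422800000 eV
E_18 = -13.6057 / 18² = -0.04199290123 eV

Photon energy: |ΔE| = |E_18 - E_5| = 0.50223509877 eV

Convert to wavelength using E = hc/λ with hc = 1239.84 eV·nm:
λ = hc/E = 1239.84 eV·nm / 0.50223509877 eV
λ = 2468.64467 nm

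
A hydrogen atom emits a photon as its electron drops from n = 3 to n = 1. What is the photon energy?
12.093956 eV

The energy levels are E_n = -13.6057 eV / n².

Energy at n = 3: E_3 = -13.6057 / 3² = -1.511744444 eV
Energy at n = 1: E_1 = -13.6057 / 1² = -13.605700000 eV

For emission (electron falling to lower state), the photon energy is:
E_photon = E_3 - E_1 = |-1.511744444 - (-13.605700000)|
E_photon = 12.093956 eV

This energy is carried away by the emitted photon.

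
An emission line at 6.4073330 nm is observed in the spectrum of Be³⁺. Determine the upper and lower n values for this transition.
n = 3 → n = 1

First, find the photon energy from the wavelength (hc = 1239.84 eV·nm):
E = hc/λ = 1239.84 eV·nm / 6.4073330 nm = 193.50329 eV

The energy levels of Be³⁺ satisfy E_n = -13.6057 × 4² / n² eV, so an emission n_i → n_f releases
ΔE = 13.6057 × 4² × (1/n_f² − 1/n_i²) eV.

Setting ΔE equal to the photon energy:
1/n_f² − 1/n_i² = 193.50329 / (13.6057 × 4²) = 0.88888889

Since 1/n_i² must be positive, we need 1/n_f² > 0.88888889, i.e. n_f ≤ 1. For each allowed n_f, solve n_i = (1/n_f² − 0.88888889)^(−1/2) and check whether it is a whole number:
  n_f = 1: 1/n_i² = 1.00000000 − 0.88888889 = 0.11111111 → n_i = 3.000  → integer, n_i = 3 ✓

Only n_f = 1 gives an integer upper level, n_i = 3.

The transition is from n = 3 to n = 1 (emission).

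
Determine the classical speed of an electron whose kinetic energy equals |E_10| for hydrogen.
2.188e+05 m/s (or 0.07% of c)

The binding energy at n = 10 for hydrogen is:
E_10 = -13.6057/10² = -0.1360570 eV
|E_10| = 0.1360570 eV

Convert to Joules:
KE = 0.1360570 eV × (1.602177 × 10⁻¹⁹ J/eV) = 2.17987e-20 J

Using KE = ½mv²:
v = √(2·KE/m_e)
v = √(2 × 2.17987e-20 J / 9.10938 × 10⁻³¹ kg)
v = 2.188e+05 m/s

This is approximately 0.07% the speed of light.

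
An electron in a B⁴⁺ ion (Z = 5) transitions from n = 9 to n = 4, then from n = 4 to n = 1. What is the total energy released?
335.943210 eV

The energy levels of B⁴⁺ are E_n = -13.6057 × 5² / n² eV.

First transition (9 → 4):
ΔE₁ = |E_4 - E_9|
ΔE₁ = |-21.258906250000 - (-4.199290123457)| = 17.059616127 eV

Second transition (4 → 1):
ΔE₂ = |E_1 - E_4|
ΔE₂ = |-340.142500000000 - (-21.258906250000)| = 318.883593750 eV

Total energy released:
E_total = ΔE₁ + ΔE₂ = 17.059616127 + 318.883593750 = 335.943210 eV

Note: This equals the direct transition 9 → 1: 335.943210 eV ✓
Energy is conserved regardless of the path taken.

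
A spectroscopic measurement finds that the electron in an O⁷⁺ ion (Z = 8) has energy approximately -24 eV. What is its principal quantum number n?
n = 6

The exact energy levels follow E_n = -13.6057 Z² / n² eV with Z = 8.

The measured value (-24 eV) is reported to only 2 significant figures, so we must test candidate n values and see which one matches to that precision.

Candidate energies:
  n = 4:  E = -13.6057 × 8² / 4² = -54.42280 eV
  n = 5:  E = -13.6057 × 8² / 5² = -34.83059 eV
  n = 6:  E = -13.6057 × 8² / 6² = -24.18791 eV  ← matches
  n = 7:  E = -13.6057 × 8² / 7² = -17.77071 eV
  n = 8:  E = -13.6057 × 8² / 8² = -13.60570 eV

Checking against the measurement of -24 eV (2 sig figs), only n = 6 agrees:
E_6 = -24.18791 eV, which rounds to -24 eV ✓

Therefore n = 6.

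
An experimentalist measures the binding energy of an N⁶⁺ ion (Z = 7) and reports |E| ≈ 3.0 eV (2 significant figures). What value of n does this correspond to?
n = 15

The exact energy levels follow E_n = -13.6057 Z² / n² eV with Z = 7.

The measured value (-3.0 eV) is reported to only 2 significant figures, so we must test candidate n values and see which one matches to that precision.

Candidate energies:
  n = 13:  E = -13.6057 × 7² / 13² = -3.94485 eV
  n = 14:  E = -13.6057 × 7² / 14² = -3.40143 eV
  n = 15:  E = -13.6057 × 7² / 15² = -2.96302 eV  ← matches
  n = 16:  E = -13.6057 × 7² / 16² = -2.60422 eV
  n = 17:  E = -13.6057 × 7² / 17² = -2.30685 eV

Checking against the measurement of -3.0 eV (2 sig figs), only n = 15 agrees:
E_15 = -2.96302 eV, which rounds to -3.0 eV ✓

Therefore n = 15.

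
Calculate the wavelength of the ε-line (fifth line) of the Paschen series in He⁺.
238.59 nm

The lines of a series are numbered from the longest wavelength (smallest ΔE) outward; the fifth line is the transition from n = n_f + 5 to n_f.
The Paschen series has all transitions ending at n_f = 3.

For He⁺ (Z = 2), the fifth line (ε-line) is the jump from n = 8 to n = 3:
E_8 = -13.6057 × 2² / 8² = -0.850356 eV
E_3 = -13.6057 × 2² / 3² = -6.046978 eV
ΔE = E_8 - E_3 = 5.196622 eV

λ = hc/E = 1239.84 eV·nm / 5.196622 eV
λ = 238.59 nm

This is the ε-line of the Paschen series in He⁺.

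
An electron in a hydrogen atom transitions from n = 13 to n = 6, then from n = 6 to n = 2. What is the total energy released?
3.320918 eV

The energy levels of hydrogen are E_n = -13.6057 / n² eV.

First transition (13 → 6):
ΔE₁ = |E_6 - E_13|
ΔE₁ = |-0.377936111111 - (-0.080507100592)| = 0.297429011 eV

Second transition (6 → 2):
ΔE₂ = |E_2 - E_6|
ΔE₂ = |-3.401425000000 - (-0.377936111111)| = 3.023488889 eV

Total energy released:
E_total = ΔE₁ + ΔE₂ = 0.297429011 + 3.023488889 = 3.320918 eV

Note: This equals the direct transition 13 → 2: 3.320918 eV ✓
Energy is conserved regardless of the path taken.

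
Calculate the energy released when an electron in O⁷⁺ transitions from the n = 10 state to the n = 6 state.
15.480263 eV

The energy levels are E_n = -13.6057 Z² eV / n².

Energy at n = 10: E_10 = -13.6057 × 8² / 10² = -8.707648000 eV
Energy at n = 6: E_6 = -13.6057 × 8² / 6² = -24.187911111 eV

For emission (electron falling to lower state), the photon energy is:
E_photon = E_10 - E_6 = |-8.707648000 - (-24.187911111)|
E_photon = 15.480263 eV

This energy is carried away by the emitted photon.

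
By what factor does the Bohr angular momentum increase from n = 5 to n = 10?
2.000

In the Bohr model, L_n = nℏ, so the ratio is purely the ratio of quantum numbers:

L_10/L_5 = 10ℏ / 5ℏ = 10/5 = 2.000

The angular momentum scales linearly with n.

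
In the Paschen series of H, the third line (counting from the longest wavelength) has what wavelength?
1093.51816 nm

The lines of a series are numbered from the longest wavelength (smallest ΔE) outward; the third line is the transition from n = n_f + 3 to n_f.
The Paschen series has all transitions ending at n_f = 3.

For H, the third line (γ-line) is the jump from n = 6 to n = 3:
E_6 = -13.6057 / 6² = -0.3779361111 eV
E_3 = -13.6057 / 3² = -1.5117444444 eV
ΔE = E_6 - E_3 = 1.1338083333 eV

λ = hc/E = 1239.84 eV·nm / 1.1338083333 eV
λ = 1093.51816 nm

This is the γ-line of the Paschen series in H.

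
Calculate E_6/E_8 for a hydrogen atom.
1.77778

Using E_n = -13.6057 Z² / n² eV with Z = 1:

E_6 = -13.6057 / 6² = -13.6057 / 36 = -0.37793611111 eV
E_8 = -13.6057 / 8² = -13.6057 / 64 = -0.21258906250 eV

The ratio is:
E_6/E_8 = (-0.37793611111) / (-0.21258906250)
E_6/E_8 = (-13.6057/36) / (-13.6057/64)
E_6/E_8 = 64/36
E_6/E_8 = 1.77778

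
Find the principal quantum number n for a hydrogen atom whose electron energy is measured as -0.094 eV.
n = 12

The exact energy levels follow E_n = -13.6057 eV / n².

The measured value (-0.094 eV) is reported to only 2 significant figures, so we must test candidate n values and see which one matches to that precision.

Candidate energies:
  n = 10:  E = -13.6057/10² = -0.13606 eV
  n = 11:  E = -13.6057/11² = -0.11244 eV
  n = 12:  E = -13.6057/12² = -0.09448 eV  ← matches
  n = 13:  E = -13.6057/13² = -0.08051 eV
  n = 14:  E = -13.6057/14² = -0.06942 eV

Checking against the measurement of -0.094 eV (2 sig figs), only n = 12 agrees:
E_12 = -0.09448 eV, which rounds to -0.094 eV ✓

Therefore n = 12.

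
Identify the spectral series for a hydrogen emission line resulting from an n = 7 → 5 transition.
Pfund series

The spectral series in hydrogen are named based on the final (lower) energy level:
- Lyman series: n_final = 1 (ultraviolet)
- Balmer series: n_final = 2 (visible/near-UV)
- Paschen series: n_final = 3 (infrared)
- Brackett series: n_final = 4 (infrared)
- Pfund series: n_final = 5 (far infrared)

Since this transition ends at n = 5, it belongs to the Pfund series.

For reference, this 7 → 5 line has photon energy
ΔE = 13.6057 eV × (1/5² - 1/7²) = 0.26656065 eV,
corresponding to wavelength λ = hc/ΔE = 1239.84 eV·nm / 0.26656065 eV = 4651.25 nm in the far infrared region.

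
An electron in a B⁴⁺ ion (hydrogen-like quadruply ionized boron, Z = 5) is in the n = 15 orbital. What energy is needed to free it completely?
1.512 eV

The ionization energy is the energy needed to remove the electron completely (n → ∞).

For a hydrogen-like ion with Z = 5, E_n = -13.6057 Z² / n² eV.

At n = 15: E_15 = -13.6057 × 5² / 15² = -1.511744 eV
At n = ∞: E_∞ = 0 eV

Ionization energy = E_∞ - E_15 = 0 - (-1.511744) = 1.511744 eV
Ionization energy ≈ 1.512 eV

This is also called the binding energy of the electron in state n = 15.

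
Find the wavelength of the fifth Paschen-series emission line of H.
954.34312 nm

The lines of a series are numbered from the longest wavelength (smallest ΔE) outward; the fifth line is the transition from n = n_f + 5 to n_f.
The Paschen series has all transitions ending at n_f = 3.

For H, the fifth line (ε-line) is the jump from n = 8 to n = 3:
E_8 = -13.6057 / 8² = -0.212589063 eV
E_3 = -13.6057 / 3² = -1.511744444 eV
ΔE = E_8 - E_3 = 1.299155381 eV

λ = hc/E = 1239.84 eV·nm / 1.299155381 eV
λ = 954.34312 nm

This is the ε-line of the Paschen series in H.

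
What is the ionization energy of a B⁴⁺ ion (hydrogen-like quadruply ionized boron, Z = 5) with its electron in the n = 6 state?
9.4484 eV

The ionization energy is the energy needed to remove the electron completely (n → ∞).

For a hydrogen-like ion with Z = 5, E_n = -13.6057 Z² / n² eV.

At n = 6: E_6 = -13.6057 × 5² / 6² = -9.4484028 eV
At n = ∞: E_∞ = 0 eV

Ionization energy = E_∞ - E_6 = 0 - (-9.4484028) = 9.4484028 eV
Ionization energy ≈ 9.4484 eV

This is also called the binding energy of the electron in state n = 6.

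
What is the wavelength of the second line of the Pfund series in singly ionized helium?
1162.812 nm

The lines of a series are numbered from the longest wavelength (smallest ΔE) outward; the second line is the transition from n = n_f + 2 to n_f.
The Pfund series has all transitions ending at n_f = 5.

For He⁺ (Z = 2), the second line (β-line) is the jump from n = 7 to n = 5:
E_7 = -13.6057 × 2² / 7² = -1.11066939 eV
E_5 = -13.6057 × 2² / 5² = -2.17691200 eV
ΔE = E_7 - E_5 = 1.06624261 eV

λ = hc/E = 1239.84 eV·nm / 1.06624261 eV
λ = 1162.812 nm

This is the β-line of the Pfund series in He⁺.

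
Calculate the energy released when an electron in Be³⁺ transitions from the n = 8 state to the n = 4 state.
10.204275 eV

The energy levels are E_n = -13.6057 Z² eV / n².

Energy at n = 8: E_8 = -13.6057 × 4² / 8² = -3.401425000 eV
Energy at n = 4: E_4 = -13.6057 × 4² / 4² = -13.605700000 eV

For emission (electron falling to lower state), the photon energy is:
E_photon = E_8 - E_4 = |-3.401425000 - (-13.605700000)|
E_photon = 10.204275 eV

This energy is carried away by the emitted photon.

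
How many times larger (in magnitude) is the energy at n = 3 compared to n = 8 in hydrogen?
7.11111

Using E_n = -13.6057 Z² / n² eV with Z = 1:

E_3 = -13.6057 / 3² = -13.6057 / 9 = -1.51174444444 eV
E_8 = -13.6057 / 8² = -13.6057 / 64 = -0.21258906250 eV

The ratio is:
E_3/E_8 = (-1.51174444444) / (-0.21258906250)
E_3/E_8 = (-13.6057/9) / (-13.6057/64)
E_3/E_8 = 64/9
E_3/E_8 = 7.11111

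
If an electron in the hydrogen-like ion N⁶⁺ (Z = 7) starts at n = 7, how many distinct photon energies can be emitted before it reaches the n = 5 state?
3

The electron can occupy levels n = 5, 6, ..., 7 during de-excitation — that is m = 7 - 5 + 1 = 3 distinct levels.

The number of distinct spectral lines equals the number of ways to choose 2 of these m levels (each pair gives one possible emission transition):

Number of lines = m(m-1)/2 = 3×2/2 = 3

These correspond to all possible transitions between the 3 levels:
7 → 6, 7 → 5, 6 → 5

Each transition produces a photon with a unique energy (and thus wavelength). This count does not depend on Z.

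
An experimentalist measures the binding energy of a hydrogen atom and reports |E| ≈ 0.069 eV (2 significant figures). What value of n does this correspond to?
n = 14

The exact energy levels follow E_n = -13.6057 eV / n².

The measured value (-0.069 eV) is reported to only 2 significant figures, so we must test candidate n values and see which one matches to that precision.

Candidate energies:
  n = 12:  E = -13.6057/12² = -0.094484 eV
  n = 13:  E = -13.6057/13² = -0.080507 eV
  n = 14:  E = -13.6057/14² = -0.069417 eV  ← matches
  n = 15:  E = -13.6057/15² = -0.060470 eV
  n = 16:  E = -13.6057/16² = -0.053147 eV

Checking against the measurement of -0.069 eV (2 sig figs), only n = 14 agrees:
E_14 = -0.069417 eV, which rounds to -0.069 eV ✓

Therefore n = 14.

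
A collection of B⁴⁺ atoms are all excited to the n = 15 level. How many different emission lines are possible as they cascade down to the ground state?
105

The electron can occupy levels n = 1, 2, ..., 15 during de-excitation — that is m = 15 - 1 + 1 = 15 distinct levels.

The number of distinct spectral lines equals the number of ways to choose 2 of these m levels (each pair gives one possible emission transition):

Number of lines = m(m-1)/2 = 15×14/2 = 105

These correspond to all possible transitions between the 15 levels:
15 → 14, 15 → 13, 15 → 12, 15 → 11, 15 → 10, 15 → 9, 15 → 8, 15 → 7...

Each transition produces a photon with a unique energy (and thus wavelength). This count does not depend on Z.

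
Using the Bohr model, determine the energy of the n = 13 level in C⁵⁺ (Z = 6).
-2.898256 eV

For hydrogen-like ions, the energy levels scale with Z²:
E_n = -13.6057 Z² / n² eV

For C⁵⁺ (Z = 6) at n = 13:
E_13 = -13.6057 × 6² / 13²
E_13 = -13.6057 × 36 / 169
E_13 = -489.8052 / 169
E_13 = -2.898256 eV

The energy is 36 times more negative than hydrogen at the same n due to the stronger nuclear charge.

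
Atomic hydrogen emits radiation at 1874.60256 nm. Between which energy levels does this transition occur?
n = 4 → n = 3

First, find the photon energy from the wavelength (hc = 1239.84 eV·nm):
E = hc/λ = 1239.84 eV·nm / 1874.60256 nm = 0.66138819 eV

The energy levels of hydrogen satisfy E_n = -13.6057 / n² eV, so an emission n_i → n_f releases
ΔE = 13.6057 × (1/n_f² − 1/n_i²) eV.

Setting ΔE equal to the photon energy:
1/n_f² − 1/n_i² = 0.66138819 / 13.6057 = 0.048611111

Since 1/n_i² must be positive, we need 1/n_f² > 0.048611111, i.e. n_f ≤ 4. For each allowed n_f, solve n_i = (1/n_f² − 0.048611111)^(−1/2) and check whether it is a whole number:
  n_f = 1: 1/n_i² = 1.000000000 − 0.048611111 = 0.951388889 → n_i = 1.025  (not an integer) ✗
  n_f = 2: 1/n_i² = 0.250000000 − 0.048611111 = 0.201388889 → n_i = 2.228  (not an integer) ✗
  n_f = 3: 1/n_i² = 0.111111111 − 0.048611111 = 0.062500000 → n_i = 4.000  → integer, n_i = 4 ✓
  n_f = 4: 1/n_i² = 0.062500000 − 0.048611111 = 0.013888889 → n_i = 8.485  (not an integer) ✗

Only n_f = 3 gives an integer upper level, n_i = 4.

The transition is from n = 4 to n = 3 (emission).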